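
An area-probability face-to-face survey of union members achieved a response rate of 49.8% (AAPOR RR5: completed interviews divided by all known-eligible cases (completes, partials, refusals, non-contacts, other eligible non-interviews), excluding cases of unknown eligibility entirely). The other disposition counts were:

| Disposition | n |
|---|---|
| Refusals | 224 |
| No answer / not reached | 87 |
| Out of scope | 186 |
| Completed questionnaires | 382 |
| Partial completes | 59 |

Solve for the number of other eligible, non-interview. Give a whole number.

RR5 = 382 / D = 0.498
D = 382 / 0.498 = 767.1
Rest of base = 752
other eligible, non-interview = 767.1 − 752 ≈ 15

15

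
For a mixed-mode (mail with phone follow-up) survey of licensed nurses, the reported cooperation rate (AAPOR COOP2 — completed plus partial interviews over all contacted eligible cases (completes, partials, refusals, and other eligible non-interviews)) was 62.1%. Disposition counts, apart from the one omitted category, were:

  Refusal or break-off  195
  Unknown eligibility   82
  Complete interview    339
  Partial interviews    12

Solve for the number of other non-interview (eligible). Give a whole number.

Numerator: 339 + 12 = 351
COOP2 = 351 / D = 0.621
D = 351 / 0.621 = 565.2
Rest of base = 546
other non-interview (eligible) = 565.2 − 546 ≈ 19

19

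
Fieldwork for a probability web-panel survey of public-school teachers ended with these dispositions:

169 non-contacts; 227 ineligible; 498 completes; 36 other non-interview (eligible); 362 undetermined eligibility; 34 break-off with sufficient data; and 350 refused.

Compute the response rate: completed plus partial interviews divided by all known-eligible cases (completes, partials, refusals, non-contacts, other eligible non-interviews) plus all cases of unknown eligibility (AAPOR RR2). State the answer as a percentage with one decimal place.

36.7%

Num → 498 + 34 = 532
Denominator → 498 + 34 + 350 + 169 + 36 + 362 = 1449
RR2 = 532 / 1449 = 0.3671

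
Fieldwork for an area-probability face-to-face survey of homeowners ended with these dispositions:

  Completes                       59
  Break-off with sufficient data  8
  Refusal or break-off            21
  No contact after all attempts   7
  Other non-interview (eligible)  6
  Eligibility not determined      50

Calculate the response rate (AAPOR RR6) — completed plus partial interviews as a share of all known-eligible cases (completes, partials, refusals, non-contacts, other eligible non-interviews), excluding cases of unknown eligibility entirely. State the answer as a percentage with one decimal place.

66.3%

Num = 59 + 8 = 67
Base = 59 + 8 + 21 + 7 + 6 = 101
RR6 = 67 / 101 = 0.6634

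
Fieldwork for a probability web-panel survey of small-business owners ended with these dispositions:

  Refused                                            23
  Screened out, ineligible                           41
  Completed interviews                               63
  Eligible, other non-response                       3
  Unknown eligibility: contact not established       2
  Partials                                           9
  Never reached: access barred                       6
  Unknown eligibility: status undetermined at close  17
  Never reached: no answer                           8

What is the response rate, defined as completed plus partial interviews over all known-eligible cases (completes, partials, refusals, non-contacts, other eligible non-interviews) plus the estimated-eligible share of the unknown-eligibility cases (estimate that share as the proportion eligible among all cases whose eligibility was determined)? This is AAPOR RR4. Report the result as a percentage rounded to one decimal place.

57.2%

No contact after all attempts = 8 + 6 = 14
Undetermined eligibility = 2 + 17 = 19
Num → 63 + 9 = 72
Eligible (known) → 63 + 9 + 23 + 14 + 3 = 112
e = 112 / (112 + 41) = 112 / 153 = 0.7320
Eligible share of unknowns → 0.7320 × 19 = 13.91
Base → 112 + 13.91 = 125.91
RR4 = 72 / 125.91 = 0.5718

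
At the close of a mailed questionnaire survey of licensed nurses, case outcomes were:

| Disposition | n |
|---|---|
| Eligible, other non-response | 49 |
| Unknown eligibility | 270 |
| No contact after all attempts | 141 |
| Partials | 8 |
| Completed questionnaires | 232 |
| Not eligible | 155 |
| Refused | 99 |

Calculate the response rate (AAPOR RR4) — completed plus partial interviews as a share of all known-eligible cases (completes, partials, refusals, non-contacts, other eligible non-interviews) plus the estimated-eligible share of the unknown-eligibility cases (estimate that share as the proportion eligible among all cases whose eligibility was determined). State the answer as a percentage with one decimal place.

32.5%

Num: 232 + 8 = 240
Known eligible: 232 + 8 + 99 + 141 + 49 = 529
e = 529 / (529 + 155) = 529 / 684 = 0.7734
Eligible share of unknowns: 0.7734 × 270 = 208.82
Denominator: 529 + 208.82 = 737.82
RR4 = 240 / 737.82 = 0.3253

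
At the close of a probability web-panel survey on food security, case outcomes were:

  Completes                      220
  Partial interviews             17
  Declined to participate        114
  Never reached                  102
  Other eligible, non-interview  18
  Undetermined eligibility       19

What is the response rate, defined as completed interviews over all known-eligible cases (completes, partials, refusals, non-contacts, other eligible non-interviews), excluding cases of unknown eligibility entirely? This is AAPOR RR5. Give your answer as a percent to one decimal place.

Num = 220
Base = 220 + 17 + 114 + 102 + 18 = 471
RR5 = 220 / 471 = 0.4671

46.7%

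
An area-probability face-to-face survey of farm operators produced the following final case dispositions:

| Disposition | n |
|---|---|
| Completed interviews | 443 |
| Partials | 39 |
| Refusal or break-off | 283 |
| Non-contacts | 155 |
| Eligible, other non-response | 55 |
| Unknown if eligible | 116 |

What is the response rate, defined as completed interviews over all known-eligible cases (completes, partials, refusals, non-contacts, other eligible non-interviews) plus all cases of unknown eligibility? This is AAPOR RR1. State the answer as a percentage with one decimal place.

Numerator = 443
Denominator = 443 + 39 + 283 + 155 + 55 + 116 = 1091
RR1 = 443 / 1091 = 0.4060

40.6%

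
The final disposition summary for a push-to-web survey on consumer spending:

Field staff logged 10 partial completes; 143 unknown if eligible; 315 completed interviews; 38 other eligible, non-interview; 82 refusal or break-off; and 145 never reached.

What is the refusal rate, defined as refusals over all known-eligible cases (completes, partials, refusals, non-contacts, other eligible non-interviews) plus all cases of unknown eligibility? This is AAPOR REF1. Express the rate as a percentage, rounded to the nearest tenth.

Numerator → 82
Denominator → 315 + 10 + 82 + 145 + 38 + 143 = 733
REF1 = 82 / 733 = 0.1119

11.2%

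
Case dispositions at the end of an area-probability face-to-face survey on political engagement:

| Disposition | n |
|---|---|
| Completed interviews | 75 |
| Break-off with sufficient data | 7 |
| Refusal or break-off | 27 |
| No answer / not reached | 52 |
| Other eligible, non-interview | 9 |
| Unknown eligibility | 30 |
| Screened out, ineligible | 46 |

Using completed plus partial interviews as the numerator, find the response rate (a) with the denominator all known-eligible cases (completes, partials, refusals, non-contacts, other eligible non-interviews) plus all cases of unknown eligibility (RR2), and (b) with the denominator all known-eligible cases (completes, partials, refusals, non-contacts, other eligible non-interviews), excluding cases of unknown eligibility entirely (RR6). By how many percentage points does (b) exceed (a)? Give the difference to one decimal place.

7.2

Num = 75 + 7 = 82
Base = 75 + 7 + 27 + 52 + 9 + 30 = 200
RR2 = 82 / 200 = 0.4100
Base = 75 + 7 + 27 + 52 + 9 = 170
RR6 = 82 / 170 = 0.4824
Difference = 48.24 − 41.00 = 7.24 percentage points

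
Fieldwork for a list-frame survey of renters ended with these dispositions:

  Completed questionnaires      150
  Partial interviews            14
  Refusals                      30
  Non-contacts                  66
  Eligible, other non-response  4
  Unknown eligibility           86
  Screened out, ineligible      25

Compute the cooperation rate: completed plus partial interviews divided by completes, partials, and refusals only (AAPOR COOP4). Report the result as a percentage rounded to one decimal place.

84.5%

Numerator = 150 + 14 = 164
Base = 150 + 14 + 30 = 194
COOP4 = 164 / 194 = 0.8454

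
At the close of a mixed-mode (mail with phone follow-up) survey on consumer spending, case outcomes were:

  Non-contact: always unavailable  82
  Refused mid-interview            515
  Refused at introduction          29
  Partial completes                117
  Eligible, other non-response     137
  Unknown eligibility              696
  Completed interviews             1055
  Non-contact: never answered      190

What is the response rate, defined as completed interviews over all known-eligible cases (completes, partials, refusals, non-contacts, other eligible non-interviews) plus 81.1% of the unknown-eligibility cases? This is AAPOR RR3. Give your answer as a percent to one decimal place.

39.2%

Refusals = 29 + 515 = 544
No answer / not reached = 190 + 82 = 272
Top: 1055
Determined eligible: 1055 + 117 + 544 + 272 + 137 = 2125
e × U: 0.8110 × 696 = 564.46
Denominator: 2125 + 564.46 = 2689.46
RR3 = 1055 / 2689.46 = 0.3923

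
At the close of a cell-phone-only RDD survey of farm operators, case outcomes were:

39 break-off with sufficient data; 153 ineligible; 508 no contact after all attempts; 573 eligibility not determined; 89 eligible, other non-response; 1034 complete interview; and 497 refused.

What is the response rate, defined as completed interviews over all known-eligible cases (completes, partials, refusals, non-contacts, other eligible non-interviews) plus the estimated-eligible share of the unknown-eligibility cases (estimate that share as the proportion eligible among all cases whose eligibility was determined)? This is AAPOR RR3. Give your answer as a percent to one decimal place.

Num = 1034
Known eligible = 1034 + 39 + 497 + 508 + 89 = 2167
e = 2167 / (2167 + 153) = 2167 / 2320 = 0.9341
Estimated eligible among unknowns = 0.9341 × 573 = 535.24
Base = 2167 + 535.24 = 2702.24
RR3 = 1034 / 2702.24 = 0.3826

38.3%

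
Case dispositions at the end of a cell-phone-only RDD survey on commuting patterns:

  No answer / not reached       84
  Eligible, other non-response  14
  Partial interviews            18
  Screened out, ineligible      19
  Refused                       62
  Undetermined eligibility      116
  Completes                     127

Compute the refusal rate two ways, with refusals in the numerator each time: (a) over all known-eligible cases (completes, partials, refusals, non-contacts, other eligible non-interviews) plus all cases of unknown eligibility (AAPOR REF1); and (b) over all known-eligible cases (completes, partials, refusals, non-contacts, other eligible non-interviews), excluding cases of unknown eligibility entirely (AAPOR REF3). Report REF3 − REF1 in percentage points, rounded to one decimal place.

Numerator: 62
Denominator: 127 + 18 + 62 + 84 + 14 + 116 = 421
REF1 = 62 / 421 = 0.1473
Denominator: 127 + 18 + 62 + 84 + 14 = 305
REF3 = 62 / 305 = 0.2033
Difference = 20.33 − 14.73 = 5.60 percentage points

5.6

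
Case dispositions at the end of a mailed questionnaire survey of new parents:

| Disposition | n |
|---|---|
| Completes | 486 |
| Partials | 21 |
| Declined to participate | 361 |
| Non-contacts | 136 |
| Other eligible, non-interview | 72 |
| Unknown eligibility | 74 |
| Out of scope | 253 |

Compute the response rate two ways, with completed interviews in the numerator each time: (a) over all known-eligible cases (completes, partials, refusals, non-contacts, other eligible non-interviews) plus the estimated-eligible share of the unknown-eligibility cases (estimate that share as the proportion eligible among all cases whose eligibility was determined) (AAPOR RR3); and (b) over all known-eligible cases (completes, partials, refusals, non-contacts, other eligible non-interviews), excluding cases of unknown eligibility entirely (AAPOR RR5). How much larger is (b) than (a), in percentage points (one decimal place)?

Top → 486
Determined eligible → 486 + 21 + 361 + 136 + 72 = 1076
e = 1076 / (1076 + 253) = 1076 / 1329 = 0.8096
e × U → 0.8096 × 74 = 59.91
Denominator → 1076 + 59.91 = 1135.91
RR3 = 486 / 1135.91 = 0.4279
Denominator → 486 + 21 + 361 + 136 + 72 = 1076
RR5 = 486 / 1076 = 0.4517
Difference = 45.17 − 42.79 = 2.38 percentage points

2.4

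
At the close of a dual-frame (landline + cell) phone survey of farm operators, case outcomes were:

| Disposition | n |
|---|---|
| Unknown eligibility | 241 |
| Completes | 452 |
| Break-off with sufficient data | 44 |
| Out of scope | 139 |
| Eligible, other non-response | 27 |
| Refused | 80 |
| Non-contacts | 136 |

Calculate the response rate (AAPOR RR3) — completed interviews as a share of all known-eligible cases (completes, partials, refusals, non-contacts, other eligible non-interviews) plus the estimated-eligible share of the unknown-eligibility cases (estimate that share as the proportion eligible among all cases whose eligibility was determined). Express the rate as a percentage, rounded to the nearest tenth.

Numerator: 452
Known eligible: 452 + 44 + 80 + 136 + 27 = 739
e = 739 / (739 + 139) = 739 / 878 = 0.8417
e × U: 0.8417 × 241 = 202.85
Denom: 739 + 202.85 = 941.85
RR3 = 452 / 941.85 = 0.4799

48.0%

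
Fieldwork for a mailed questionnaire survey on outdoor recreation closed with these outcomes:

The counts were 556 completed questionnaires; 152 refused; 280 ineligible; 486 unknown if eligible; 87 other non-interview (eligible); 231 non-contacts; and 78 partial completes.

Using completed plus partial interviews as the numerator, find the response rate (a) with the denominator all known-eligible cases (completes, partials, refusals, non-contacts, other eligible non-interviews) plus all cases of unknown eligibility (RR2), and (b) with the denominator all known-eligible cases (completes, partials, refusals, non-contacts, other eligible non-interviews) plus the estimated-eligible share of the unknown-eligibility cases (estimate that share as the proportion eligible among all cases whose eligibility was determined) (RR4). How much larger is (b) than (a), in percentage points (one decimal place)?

Top: 556 + 78 = 634
Denom: 556 + 78 + 152 + 231 + 87 + 486 = 1590
RR2 = 634 / 1590 = 0.3987
Determined eligible: 556 + 78 + 152 + 231 + 87 = 1104
e = 1104 / (1104 + 280) = 1104 / 1384 = 0.7977
Eligible share of unknowns: 0.7977 × 486 = 387.68
Denom: 1104 + 387.68 = 1491.68
RR4 = 634 / 1491.68 = 0.4250
Difference = 42.50 − 39.87 = 2.63 percentage points

2.6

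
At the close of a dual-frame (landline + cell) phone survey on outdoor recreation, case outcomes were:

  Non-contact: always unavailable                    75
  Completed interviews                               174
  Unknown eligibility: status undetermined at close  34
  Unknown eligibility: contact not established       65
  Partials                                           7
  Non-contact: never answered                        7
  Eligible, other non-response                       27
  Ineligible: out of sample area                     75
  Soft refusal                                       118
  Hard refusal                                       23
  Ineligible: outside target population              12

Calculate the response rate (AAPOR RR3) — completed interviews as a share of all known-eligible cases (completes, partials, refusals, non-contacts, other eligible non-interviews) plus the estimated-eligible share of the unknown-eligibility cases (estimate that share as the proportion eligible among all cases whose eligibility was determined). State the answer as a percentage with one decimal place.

Refused = 23 + 118 = 141
Non-contacts = 7 + 75 = 82
Eligibility not determined = 65 + 34 = 99
Out of scope = 12 + 75 = 87
Top → 174
Eligible (known) → 174 + 7 + 141 + 82 + 27 = 431
e = 431 / (431 + 87) = 431 / 518 = 0.8320
e × U → 0.8320 × 99 = 82.37
Base → 431 + 82.37 = 513.37
RR3 = 174 / 513.37 = 0.3389

33.9%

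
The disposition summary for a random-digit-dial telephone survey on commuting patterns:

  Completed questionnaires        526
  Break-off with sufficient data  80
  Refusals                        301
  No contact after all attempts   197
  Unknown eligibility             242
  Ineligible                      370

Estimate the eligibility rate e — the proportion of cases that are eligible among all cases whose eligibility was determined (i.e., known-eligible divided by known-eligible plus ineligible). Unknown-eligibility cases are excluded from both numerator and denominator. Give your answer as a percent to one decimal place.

Determined eligible = 526 + 80 + 301 + 197 = 1104
e = 1104 / (1104 + 370) = 1104 / 1474 = 0.7490

74.9%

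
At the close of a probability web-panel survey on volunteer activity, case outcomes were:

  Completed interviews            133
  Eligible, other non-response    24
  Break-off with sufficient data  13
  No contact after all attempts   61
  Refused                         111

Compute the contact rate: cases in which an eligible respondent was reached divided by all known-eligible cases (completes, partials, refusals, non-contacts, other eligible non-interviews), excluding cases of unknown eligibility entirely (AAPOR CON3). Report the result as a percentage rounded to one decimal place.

Numerator = 133 + 13 + 111 + 24 = 281
Base = 133 + 13 + 111 + 61 + 24 = 342
CON3 = 281 / 342 = 0.8216

82.2%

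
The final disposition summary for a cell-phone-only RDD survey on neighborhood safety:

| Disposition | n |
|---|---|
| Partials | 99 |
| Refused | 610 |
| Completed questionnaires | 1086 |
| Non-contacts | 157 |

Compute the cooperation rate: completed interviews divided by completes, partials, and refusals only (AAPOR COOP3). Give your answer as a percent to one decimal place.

Top: 1086
Base: 1086 + 99 + 610 = 1795
COOP3 = 1086 / 1795 = 0.6050

60.5%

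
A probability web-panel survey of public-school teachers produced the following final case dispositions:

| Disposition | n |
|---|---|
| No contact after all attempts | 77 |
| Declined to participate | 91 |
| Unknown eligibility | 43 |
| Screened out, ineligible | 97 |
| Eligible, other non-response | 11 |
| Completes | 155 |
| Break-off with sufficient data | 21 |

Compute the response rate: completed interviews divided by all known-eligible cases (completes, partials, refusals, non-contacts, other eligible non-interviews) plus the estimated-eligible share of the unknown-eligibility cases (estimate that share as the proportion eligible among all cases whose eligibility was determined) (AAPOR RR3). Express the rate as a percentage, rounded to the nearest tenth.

39.9%

Numerator = 155
Eligible (known) = 155 + 21 + 91 + 77 + 11 = 355
e = 355 / (355 + 97) = 355 / 452 = 0.7854
Estimated eligible among unknowns = 0.7854 × 43 = 33.77
Denom = 355 + 33.77 = 388.77
RR3 = 155 / 388.77 = 0.3987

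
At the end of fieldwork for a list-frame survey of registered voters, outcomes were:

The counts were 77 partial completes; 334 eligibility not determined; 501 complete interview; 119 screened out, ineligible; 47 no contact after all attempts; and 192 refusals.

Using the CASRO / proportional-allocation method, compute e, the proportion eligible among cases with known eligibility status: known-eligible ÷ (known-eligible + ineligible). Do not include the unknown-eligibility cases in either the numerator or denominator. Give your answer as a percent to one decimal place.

87.3%

Eligible (known): 501 + 77 + 192 + 47 = 817
e = 817 / (817 + 119) = 817 / 936 = 0.8729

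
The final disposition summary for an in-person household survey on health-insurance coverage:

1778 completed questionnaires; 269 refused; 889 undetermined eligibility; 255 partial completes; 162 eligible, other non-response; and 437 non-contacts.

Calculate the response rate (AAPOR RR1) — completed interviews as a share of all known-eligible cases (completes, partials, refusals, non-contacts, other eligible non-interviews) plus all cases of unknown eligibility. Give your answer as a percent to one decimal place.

Numerator: 1778
Denominator: 1778 + 255 + 269 + 437 + 162 + 889 = 3790
RR1 = 1778 / 3790 = 0.4691

46.9%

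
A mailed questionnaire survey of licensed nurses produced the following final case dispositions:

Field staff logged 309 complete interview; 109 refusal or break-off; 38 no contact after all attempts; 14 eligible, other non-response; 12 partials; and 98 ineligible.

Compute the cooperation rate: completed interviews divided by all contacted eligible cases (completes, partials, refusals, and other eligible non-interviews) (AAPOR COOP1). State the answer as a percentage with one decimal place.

Top → 309
Base → 309 + 12 + 109 + 14 = 444
COOP1 = 309 / 444 = 0.6959

69.6%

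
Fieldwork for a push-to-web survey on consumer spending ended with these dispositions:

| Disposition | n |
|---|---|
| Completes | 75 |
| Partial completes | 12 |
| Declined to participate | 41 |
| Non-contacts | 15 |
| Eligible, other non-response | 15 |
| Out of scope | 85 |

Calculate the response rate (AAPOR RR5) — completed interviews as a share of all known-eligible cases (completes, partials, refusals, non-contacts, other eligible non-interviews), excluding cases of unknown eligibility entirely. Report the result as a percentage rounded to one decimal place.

47.5%

Numerator: 75
Base: 75 + 12 + 41 + 15 + 15 = 158
RR5 = 75 / 158 = 0.4747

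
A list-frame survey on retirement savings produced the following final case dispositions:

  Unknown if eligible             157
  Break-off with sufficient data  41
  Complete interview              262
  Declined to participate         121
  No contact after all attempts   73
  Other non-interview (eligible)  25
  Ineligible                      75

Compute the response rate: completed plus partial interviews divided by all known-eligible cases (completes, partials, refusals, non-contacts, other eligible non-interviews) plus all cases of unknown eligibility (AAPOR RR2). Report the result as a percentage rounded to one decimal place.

Top → 262 + 41 = 303
Base → 262 + 41 + 121 + 73 + 25 + 157 = 679
RR2 = 303 / 679 = 0.4462

44.6%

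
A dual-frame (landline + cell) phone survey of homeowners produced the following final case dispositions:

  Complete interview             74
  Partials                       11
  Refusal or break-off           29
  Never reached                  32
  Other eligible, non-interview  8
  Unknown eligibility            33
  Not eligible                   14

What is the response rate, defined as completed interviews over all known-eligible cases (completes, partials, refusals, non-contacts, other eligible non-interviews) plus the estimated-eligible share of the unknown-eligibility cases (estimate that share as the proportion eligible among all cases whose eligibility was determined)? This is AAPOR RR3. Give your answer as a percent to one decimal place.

40.2%

Num → 74
Determined eligible → 74 + 11 + 29 + 32 + 8 = 154
e = 154 / (154 + 14) = 154 / 168 = 0.9167
Estimated eligible among unknowns → 0.9167 × 33 = 30.25
Base → 154 + 30.25 = 184.25
RR3 = 74 / 184.25 = 0.4016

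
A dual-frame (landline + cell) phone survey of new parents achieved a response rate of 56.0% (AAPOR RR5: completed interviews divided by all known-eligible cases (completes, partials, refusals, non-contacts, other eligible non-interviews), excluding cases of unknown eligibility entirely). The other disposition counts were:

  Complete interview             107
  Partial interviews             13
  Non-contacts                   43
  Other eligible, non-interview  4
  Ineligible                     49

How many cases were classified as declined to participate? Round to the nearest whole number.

24

RR5 = 107 / D = 0.560
D = 107 / 0.560 = 191.1
Rest of base = 167
declined to participate = 191.1 − 167 ≈ 24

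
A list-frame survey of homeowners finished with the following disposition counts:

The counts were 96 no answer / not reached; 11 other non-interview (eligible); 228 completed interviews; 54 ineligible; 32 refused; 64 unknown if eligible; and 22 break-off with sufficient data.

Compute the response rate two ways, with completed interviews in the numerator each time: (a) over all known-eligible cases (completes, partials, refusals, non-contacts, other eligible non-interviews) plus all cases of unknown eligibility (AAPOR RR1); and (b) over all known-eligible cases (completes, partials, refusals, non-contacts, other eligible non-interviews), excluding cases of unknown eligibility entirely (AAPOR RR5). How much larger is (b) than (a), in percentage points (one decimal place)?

8.3

Numerator = 228
Denom = 228 + 22 + 32 + 96 + 11 + 64 = 453
RR1 = 228 / 453 = 0.5033
Denom = 228 + 22 + 32 + 96 + 11 = 389
RR5 = 228 / 389 = 0.5861
Difference = 58.61 − 50.33 = 8.28 percentage points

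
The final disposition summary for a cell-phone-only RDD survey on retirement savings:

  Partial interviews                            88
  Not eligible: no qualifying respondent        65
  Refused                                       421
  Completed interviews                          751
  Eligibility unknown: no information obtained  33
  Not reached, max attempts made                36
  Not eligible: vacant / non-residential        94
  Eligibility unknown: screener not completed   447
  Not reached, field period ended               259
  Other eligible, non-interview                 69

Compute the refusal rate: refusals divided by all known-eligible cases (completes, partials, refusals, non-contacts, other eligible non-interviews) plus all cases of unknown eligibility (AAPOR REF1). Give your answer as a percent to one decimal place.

Non-contacts = 259 + 36 = 295
Unknown eligibility = 447 + 33 = 480
Ineligible = 65 + 94 = 159
Num: 421
Denominator: 751 + 88 + 421 + 295 + 69 + 480 = 2104
REF1 = 421 / 2104 = 0.2001

20.0%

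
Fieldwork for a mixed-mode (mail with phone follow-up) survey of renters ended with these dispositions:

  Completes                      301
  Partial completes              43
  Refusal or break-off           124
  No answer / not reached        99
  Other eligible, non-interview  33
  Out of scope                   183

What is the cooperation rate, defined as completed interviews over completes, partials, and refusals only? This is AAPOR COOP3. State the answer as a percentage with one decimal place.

Num = 301
Base = 301 + 43 + 124 = 468
COOP3 = 301 / 468 = 0.6432

64.3%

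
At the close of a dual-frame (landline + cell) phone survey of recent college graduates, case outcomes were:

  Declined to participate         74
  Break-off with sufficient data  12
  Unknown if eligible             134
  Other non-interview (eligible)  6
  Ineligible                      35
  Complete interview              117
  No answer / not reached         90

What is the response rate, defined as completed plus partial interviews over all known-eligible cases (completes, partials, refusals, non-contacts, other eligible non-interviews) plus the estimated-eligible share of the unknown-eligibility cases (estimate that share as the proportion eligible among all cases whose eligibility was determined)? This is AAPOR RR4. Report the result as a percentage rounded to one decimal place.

30.8%

Numerator → 117 + 12 = 129
Known eligible → 117 + 12 + 74 + 90 + 6 = 299
e = 299 / (299 + 35) = 299 / 334 = 0.8952
Eligible share of unknowns → 0.8952 × 134 = 119.96
Denom → 299 + 119.96 = 418.96
RR4 = 129 / 418.96 = 0.3079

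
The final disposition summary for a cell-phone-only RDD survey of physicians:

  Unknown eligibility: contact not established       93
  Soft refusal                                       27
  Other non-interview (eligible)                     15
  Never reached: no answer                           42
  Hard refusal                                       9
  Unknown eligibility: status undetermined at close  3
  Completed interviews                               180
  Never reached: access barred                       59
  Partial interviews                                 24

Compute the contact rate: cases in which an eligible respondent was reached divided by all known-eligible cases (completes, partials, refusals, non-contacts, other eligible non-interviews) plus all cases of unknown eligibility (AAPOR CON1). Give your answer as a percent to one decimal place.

Refused = 9 + 27 = 36
Never reached = 42 + 59 = 101
Eligibility not determined = 93 + 3 = 96
Top → 180 + 24 + 36 + 15 = 255
Denom → 180 + 24 + 36 + 101 + 15 + 96 = 452
CON1 = 255 / 452 = 0.5642

56.4%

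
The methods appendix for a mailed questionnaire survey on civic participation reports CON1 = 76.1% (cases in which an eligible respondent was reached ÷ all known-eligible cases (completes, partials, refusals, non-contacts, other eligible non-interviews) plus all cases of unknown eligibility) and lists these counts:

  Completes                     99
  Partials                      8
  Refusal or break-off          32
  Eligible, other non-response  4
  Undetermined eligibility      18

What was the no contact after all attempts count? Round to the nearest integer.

27

Numerator = 99 + 8 + 32 + 4 = 143
CON1 = 143 / D = 0.761
D = 143 / 0.761 = 187.9
Other denominator terms total 161
no contact after all attempts = 187.9 − 161 ≈ 27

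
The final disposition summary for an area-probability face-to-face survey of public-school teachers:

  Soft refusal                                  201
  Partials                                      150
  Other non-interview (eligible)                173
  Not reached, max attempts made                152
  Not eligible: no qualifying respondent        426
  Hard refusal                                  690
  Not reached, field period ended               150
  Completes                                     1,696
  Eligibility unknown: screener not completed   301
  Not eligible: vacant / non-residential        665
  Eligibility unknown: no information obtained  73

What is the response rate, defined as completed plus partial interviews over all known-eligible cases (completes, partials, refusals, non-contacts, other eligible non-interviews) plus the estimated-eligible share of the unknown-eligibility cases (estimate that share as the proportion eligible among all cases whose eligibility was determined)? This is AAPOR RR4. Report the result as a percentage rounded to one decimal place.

52.9%

Declined to participate = 690 + 201 = 891
No answer / not reached = 150 + 152 = 302
Eligibility not determined = 301 + 73 = 374
Screened out, ineligible = 426 + 665 = 1091
Num = 1696 + 150 = 1846
Eligible (known) = 1696 + 150 + 891 + 302 + 173 = 3212
e = 3212 / (3212 + 1091) = 3212 / 4303 = 0.7465
Estimated eligible among unknowns = 0.7465 × 374 = 279.19
Denominator = 3212 + 279.19 = 3491.19
RR4 = 1846 / 3491.19 = 0.5288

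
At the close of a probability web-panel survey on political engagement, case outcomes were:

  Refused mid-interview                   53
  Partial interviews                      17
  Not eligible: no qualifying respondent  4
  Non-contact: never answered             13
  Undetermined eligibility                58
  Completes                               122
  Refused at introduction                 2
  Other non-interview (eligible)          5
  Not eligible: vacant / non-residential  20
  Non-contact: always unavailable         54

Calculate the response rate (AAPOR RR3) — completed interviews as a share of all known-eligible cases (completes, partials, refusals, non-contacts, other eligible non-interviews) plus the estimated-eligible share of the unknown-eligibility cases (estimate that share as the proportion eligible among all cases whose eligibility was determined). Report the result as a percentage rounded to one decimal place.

38.2%

Refusals = 2 + 53 = 55
Never reached = 13 + 54 = 67
Out of scope = 4 + 20 = 24
Num = 122
Determined eligible = 122 + 17 + 55 + 67 + 5 = 266
e = 266 / (266 + 24) = 266 / 290 = 0.9172
e × U = 0.9172 × 58 = 53.20
Denominator = 266 + 53.20 = 319.20
RR3 = 122 / 319.20 = 0.3822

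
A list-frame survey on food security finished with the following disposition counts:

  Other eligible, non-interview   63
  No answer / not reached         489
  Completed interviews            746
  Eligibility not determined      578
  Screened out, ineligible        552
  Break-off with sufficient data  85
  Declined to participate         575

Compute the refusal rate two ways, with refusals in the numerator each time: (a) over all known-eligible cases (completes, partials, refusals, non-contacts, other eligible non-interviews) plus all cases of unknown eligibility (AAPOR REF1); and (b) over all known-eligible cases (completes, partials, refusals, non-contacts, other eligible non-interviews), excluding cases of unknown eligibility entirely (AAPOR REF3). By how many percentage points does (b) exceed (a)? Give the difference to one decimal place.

6.7

Numerator → 575
Denominator → 746 + 85 + 575 + 489 + 63 + 578 = 2536
REF1 = 575 / 2536 = 0.2267
Denominator → 746 + 85 + 575 + 489 + 63 = 1958
REF3 = 575 / 1958 = 0.2937
Difference = 29.37 − 22.67 = 6.70 percentage points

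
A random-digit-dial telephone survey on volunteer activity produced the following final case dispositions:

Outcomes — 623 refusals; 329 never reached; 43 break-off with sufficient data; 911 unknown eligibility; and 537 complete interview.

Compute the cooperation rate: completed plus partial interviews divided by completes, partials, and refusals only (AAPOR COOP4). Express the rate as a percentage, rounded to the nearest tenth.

48.2%

Numerator = 537 + 43 = 580
Base = 537 + 43 + 623 = 1203
COOP4 = 580 / 1203 = 0.4821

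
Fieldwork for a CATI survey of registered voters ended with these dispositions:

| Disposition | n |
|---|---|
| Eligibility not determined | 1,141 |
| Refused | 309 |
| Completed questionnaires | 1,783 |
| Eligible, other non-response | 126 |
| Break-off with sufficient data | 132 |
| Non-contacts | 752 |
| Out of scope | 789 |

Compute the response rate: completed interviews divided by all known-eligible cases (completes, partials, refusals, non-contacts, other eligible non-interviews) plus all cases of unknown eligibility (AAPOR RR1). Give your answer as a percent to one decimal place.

Numerator → 1783
Denom → 1783 + 132 + 309 + 752 + 126 + 1141 = 4243
RR1 = 1783 / 4243 = 0.4202

42.0%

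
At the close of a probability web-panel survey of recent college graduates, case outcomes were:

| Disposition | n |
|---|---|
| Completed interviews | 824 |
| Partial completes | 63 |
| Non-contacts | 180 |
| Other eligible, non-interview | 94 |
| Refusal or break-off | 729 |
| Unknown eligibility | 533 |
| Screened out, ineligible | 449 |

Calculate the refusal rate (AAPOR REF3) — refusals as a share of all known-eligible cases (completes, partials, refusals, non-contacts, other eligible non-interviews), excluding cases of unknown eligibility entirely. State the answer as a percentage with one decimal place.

38.6%

Num → 729
Base → 824 + 63 + 729 + 180 + 94 = 1890
REF3 = 729 / 1890 = 0.3857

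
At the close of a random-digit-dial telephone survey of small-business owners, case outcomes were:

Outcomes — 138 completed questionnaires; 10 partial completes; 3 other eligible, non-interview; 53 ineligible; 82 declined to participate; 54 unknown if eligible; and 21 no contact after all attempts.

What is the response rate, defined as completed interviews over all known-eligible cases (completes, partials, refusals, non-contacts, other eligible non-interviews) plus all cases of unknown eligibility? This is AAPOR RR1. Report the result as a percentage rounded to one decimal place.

Top → 138
Denom → 138 + 10 + 82 + 21 + 3 + 54 = 308
RR1 = 138 / 308 = 0.4481

44.8%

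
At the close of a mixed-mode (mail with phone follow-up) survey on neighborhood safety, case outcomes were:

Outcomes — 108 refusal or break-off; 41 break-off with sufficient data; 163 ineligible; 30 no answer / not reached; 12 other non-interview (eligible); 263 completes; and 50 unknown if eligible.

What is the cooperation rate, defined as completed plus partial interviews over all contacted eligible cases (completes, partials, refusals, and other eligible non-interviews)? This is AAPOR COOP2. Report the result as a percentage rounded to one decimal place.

71.7%

Num: 263 + 41 = 304
Denominator: 263 + 41 + 108 + 12 = 424
COOP2 = 304 / 424 = 0.7170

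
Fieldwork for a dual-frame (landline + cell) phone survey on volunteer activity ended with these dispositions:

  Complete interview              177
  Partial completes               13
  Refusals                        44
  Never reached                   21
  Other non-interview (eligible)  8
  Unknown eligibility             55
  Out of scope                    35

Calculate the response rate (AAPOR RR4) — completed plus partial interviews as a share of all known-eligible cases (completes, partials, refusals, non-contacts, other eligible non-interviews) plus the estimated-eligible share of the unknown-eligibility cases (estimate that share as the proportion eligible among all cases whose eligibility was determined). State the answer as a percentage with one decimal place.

61.0%

Num → 177 + 13 = 190
Eligible (known) → 177 + 13 + 44 + 21 + 8 = 263
e = 263 / (263 + 35) = 263 / 298 = 0.8826
Estimated eligible among unknowns → 0.8826 × 55 = 48.54
Base → 263 + 48.54 = 311.54
RR4 = 190 / 311.54 = 0.6099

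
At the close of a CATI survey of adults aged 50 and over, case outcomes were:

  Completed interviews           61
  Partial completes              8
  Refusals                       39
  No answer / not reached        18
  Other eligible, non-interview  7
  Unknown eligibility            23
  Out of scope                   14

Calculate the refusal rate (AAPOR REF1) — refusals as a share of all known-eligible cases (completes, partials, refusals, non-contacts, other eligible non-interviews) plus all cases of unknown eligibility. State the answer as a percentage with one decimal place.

25.0%

Numerator = 39
Base = 61 + 8 + 39 + 18 + 7 + 23 = 156
REF1 = 39 / 156 = 0.2500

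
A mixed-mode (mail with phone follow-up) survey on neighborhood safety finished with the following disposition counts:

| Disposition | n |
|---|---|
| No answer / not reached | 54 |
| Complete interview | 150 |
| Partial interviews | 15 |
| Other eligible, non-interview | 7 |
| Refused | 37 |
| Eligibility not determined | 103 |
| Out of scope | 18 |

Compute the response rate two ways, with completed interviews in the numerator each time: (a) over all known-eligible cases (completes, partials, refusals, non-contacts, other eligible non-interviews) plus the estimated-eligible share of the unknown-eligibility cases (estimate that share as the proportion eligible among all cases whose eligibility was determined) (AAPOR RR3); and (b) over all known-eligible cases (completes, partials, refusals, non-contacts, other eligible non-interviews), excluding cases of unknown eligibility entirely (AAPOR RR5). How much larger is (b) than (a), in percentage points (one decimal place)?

Num = 150
Eligible (known) = 150 + 15 + 37 + 54 + 7 = 263
e = 263 / (263 + 18) = 263 / 281 = 0.9359
e × U = 0.9359 × 103 = 96.40
Denom = 263 + 96.40 = 359.40
RR3 = 150 / 359.40 = 0.4174
Denom = 150 + 15 + 37 + 54 + 7 = 263
RR5 = 150 / 263 = 0.5703
Difference = 57.03 − 41.74 = 15.29 percentage points

15.3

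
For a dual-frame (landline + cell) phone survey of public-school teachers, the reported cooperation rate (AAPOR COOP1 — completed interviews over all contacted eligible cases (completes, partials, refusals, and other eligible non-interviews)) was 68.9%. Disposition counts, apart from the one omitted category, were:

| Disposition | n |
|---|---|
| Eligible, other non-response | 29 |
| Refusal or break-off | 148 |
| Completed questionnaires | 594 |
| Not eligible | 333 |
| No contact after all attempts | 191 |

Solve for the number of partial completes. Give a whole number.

91

COOP1 = 594 / D = 0.689
D = 594 / 0.689 = 862.1
Remaining denominator categories sum to 771
partial completes = 862.1 − 771 ≈ 91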